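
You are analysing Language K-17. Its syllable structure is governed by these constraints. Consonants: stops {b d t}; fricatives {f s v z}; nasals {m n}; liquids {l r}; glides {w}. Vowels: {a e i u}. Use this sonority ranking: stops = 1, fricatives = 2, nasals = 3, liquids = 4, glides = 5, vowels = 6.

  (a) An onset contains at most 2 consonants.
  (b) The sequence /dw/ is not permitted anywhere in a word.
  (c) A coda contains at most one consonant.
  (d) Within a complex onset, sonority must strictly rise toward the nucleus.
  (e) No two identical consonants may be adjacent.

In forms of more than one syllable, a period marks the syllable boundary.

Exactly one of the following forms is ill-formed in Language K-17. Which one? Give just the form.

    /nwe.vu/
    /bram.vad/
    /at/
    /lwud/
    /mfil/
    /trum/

/nwe.vu/ — σ1 onset /nw/ (3→5 rises), coda /∅/ ok; σ2 onset /v/, coda /∅/ ok → well-formed
/bram.vad/ — σ1 onset /br/ (1→4 rises), coda /m/ ok; σ2 onset /v/, coda /d/ ok → well-formed
/at/ — σ1 onset /∅/, coda /t/ ok → well-formed
/lwud/ — σ1 onset /lw/ (4→5 rises), coda /d/ ok → well-formed
/mfil/ — violates constraint (d): syllable 1 onset /mf/: /m/ (nasal, 3) → /f/ (fricative, 2) does not rise → ill-formed
/trum/ — σ1 onset /tr/ (1→4 rises), coda /m/ ok → well-formed

/mfil/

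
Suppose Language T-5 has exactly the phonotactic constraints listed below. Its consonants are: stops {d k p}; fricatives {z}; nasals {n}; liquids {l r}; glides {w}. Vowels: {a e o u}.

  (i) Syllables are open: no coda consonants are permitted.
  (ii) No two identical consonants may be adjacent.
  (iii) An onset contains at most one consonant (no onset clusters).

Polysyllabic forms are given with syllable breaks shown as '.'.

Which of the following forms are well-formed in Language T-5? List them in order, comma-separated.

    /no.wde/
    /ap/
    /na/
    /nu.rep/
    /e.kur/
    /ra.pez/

/na/

/no.wde/ — violates constraint (iii): syllable 2 onset /wd/ has 2 consonants (> 1) → ill-formed
/ap/ — violates constraint (i): syllable 1 coda /p/ has 1 consonant (> 0) → ill-formed
/na/ — σ1 onset /n/, coda /∅/ ok → well-formed
/nu.rep/ — violates constraint (i): syllable 2 coda /p/ has 1 consonant (> 0) → ill-formed
/e.kur/ — violates constraint (i): syllable 2 coda /r/ has 1 consonant (> 0) → ill-formed
/ra.pez/ — violates constraint (i): syllable 2 coda /z/ has 1 consonant (> 0) → ill-formed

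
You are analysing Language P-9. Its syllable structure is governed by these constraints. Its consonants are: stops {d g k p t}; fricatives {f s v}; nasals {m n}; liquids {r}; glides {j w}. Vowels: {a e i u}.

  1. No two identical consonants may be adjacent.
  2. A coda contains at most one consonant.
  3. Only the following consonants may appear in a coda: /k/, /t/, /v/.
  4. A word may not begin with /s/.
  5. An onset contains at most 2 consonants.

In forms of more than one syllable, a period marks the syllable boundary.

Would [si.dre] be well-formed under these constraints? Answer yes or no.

[si.dre] — violates constraint 4: word begins with /s/ → ill-formed

no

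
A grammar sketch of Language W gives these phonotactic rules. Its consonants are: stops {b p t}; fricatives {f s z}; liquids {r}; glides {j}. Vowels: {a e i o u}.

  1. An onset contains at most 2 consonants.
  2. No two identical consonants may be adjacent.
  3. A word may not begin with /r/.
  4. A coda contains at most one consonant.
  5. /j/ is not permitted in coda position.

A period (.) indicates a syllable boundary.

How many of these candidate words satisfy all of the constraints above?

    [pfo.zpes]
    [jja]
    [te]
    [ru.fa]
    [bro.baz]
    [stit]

[pfo.zpes] — σ1 onset /pf/ (2C), coda /∅/ ok; σ2 onset /zp/ (2C), coda /s/ ok → permitted
[jja] — violates constraint 2: adjacent identical consonants /jj/ → not permitted
[te] — σ1 onset /t/, coda /∅/ ok → permitted
[ru.fa] — violates constraint 3: word begins with /r/ → not permitted
[bro.baz] — σ1 onset /br/ (2C), coda /∅/ ok; σ2 onset /b/, coda /z/ ok → permitted
[stit] — σ1 onset /st/ (2C), coda /t/ ok → permitted
Permitted: [pfo.zpes], [te], [bro.baz], [stit] → 4.

4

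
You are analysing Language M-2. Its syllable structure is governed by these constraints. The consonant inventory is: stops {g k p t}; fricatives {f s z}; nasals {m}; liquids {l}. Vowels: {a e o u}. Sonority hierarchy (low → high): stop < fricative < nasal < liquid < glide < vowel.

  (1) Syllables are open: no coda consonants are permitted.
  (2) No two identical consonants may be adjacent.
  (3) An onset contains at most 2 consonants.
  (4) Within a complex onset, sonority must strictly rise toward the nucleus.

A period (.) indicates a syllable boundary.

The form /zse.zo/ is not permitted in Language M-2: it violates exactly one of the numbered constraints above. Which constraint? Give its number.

4

/zse.zo/: syllable 1 onset /zs/: /z/ (fricative, 2) → /s/ (fricative, 2) does not rise.
This is a violation of constraint 4: "Within a complex onset, sonority must strictly rise toward the nucleus."
The remaining constraints (1, 2, 3) are satisfied.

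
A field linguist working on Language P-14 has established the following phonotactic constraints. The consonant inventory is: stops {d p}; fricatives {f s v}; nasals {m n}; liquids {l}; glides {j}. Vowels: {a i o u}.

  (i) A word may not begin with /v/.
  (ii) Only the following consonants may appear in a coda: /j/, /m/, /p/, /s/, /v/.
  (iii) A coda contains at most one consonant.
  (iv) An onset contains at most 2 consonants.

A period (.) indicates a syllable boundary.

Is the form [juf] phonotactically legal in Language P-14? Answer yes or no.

[juf] — violates constraint (ii): syllable 1 coda contains /f/, which is not a licensed coda consonant → phonotactically illegal

no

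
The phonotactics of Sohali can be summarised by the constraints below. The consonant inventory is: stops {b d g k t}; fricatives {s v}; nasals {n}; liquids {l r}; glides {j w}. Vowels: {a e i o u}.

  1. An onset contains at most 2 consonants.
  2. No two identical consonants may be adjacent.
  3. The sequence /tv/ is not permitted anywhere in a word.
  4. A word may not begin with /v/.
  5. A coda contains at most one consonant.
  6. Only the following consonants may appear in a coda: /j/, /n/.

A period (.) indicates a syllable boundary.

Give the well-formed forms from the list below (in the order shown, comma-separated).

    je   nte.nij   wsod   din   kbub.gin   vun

je, nte.nij, din

je — σ1 onset /j/, coda /∅/ ok → well-formed
nte.nij — σ1 onset /nt/ (2C), coda /∅/ ok; σ2 onset /n/, coda /j/ ok → well-formed
wsod — violates constraint 6: syllable 1 coda contains /d/, which is not a licensed coda consonant → ill-formed
din — σ1 onset /d/, coda /n/ ok → well-formed
kbub.gin — violates constraint 6: syllable 1 coda contains /b/, which is not a licensed coda consonant → ill-formed
vun — violates constraint 4: word begins with /v/ → ill-formed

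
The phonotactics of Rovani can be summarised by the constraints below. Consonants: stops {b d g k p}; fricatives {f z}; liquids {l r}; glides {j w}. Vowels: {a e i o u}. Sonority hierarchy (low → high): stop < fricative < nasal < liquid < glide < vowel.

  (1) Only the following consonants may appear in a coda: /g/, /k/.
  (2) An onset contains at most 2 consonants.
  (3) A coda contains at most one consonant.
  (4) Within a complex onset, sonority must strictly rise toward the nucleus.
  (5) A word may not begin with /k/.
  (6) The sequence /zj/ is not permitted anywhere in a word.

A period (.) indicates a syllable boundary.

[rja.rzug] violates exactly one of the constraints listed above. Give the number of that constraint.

[rja.rzug]: syllable 2 onset /rz/: /r/ (liquid, 4) → /z/ (fricative, 2) does not rise.
This is a violation of constraint 4: "Within a complex onset, sonority must strictly rise toward the nucleus."
The remaining constraints (1, 2, 3, 5, 6) are satisfied.

4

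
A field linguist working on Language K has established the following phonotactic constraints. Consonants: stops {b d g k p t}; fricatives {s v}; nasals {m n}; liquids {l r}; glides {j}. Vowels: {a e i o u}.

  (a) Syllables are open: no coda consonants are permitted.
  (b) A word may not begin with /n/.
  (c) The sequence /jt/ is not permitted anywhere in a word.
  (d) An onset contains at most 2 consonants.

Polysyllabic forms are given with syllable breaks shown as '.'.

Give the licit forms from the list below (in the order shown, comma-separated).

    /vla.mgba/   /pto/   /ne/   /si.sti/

/pto/, /si.sti/

/vla.mgba/ — violates constraint (d): syllable 2 onset /mgb/ has 3 consonants (> 2) → illicit
/pto/ — σ1 onset /pt/ (2C), coda /∅/ ok → licit
/ne/ — violates constraint (b): word begins with /n/ → illicit
/si.sti/ — σ1 onset /s/, coda /∅/ ok; σ2 onset /st/ (2C), coda /∅/ ok → licit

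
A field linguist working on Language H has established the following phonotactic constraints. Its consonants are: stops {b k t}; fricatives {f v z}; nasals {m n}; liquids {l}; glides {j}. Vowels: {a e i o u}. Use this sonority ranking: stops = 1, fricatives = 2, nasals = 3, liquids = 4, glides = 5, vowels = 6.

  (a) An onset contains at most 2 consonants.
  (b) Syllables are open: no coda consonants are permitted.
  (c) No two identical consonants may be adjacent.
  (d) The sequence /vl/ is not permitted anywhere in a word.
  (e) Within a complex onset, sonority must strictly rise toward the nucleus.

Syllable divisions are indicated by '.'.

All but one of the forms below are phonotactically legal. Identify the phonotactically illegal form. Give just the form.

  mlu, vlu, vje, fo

mlu — σ1 onset /ml/ (3→4 rises), coda /∅/ ok → phonotactically legal
vlu — violates constraint (d): contains banned sequence /vl/ → phonotactically illegal
vje — σ1 onset /vj/ (2→5 rises), coda /∅/ ok → phonotactically legal
fo — σ1 onset /f/, coda /∅/ ok → phonotactically legal

vlu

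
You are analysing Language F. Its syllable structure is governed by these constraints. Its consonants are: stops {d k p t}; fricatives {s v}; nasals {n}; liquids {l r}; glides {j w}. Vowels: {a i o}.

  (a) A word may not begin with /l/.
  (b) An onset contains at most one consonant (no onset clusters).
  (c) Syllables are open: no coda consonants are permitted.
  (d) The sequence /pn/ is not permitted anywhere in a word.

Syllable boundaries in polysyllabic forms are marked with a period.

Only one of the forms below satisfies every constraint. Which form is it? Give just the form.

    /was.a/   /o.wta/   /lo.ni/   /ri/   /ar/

/ri/

/was.a/ — violates constraint (c): syllable 1 coda /s/ has 1 consonant (> 0) → not permitted
/o.wta/ — violates constraint (b): syllable 2 onset /wt/ has 2 consonants (> 1) → not permitted
/lo.ni/ — violates constraint (a): word begins with /l/ → not permitted
/ri/ — σ1 onset /r/, coda /∅/ ok → permitted
/ar/ — violates constraint (c): syllable 1 coda /r/ has 1 consonant (> 0) → not permitted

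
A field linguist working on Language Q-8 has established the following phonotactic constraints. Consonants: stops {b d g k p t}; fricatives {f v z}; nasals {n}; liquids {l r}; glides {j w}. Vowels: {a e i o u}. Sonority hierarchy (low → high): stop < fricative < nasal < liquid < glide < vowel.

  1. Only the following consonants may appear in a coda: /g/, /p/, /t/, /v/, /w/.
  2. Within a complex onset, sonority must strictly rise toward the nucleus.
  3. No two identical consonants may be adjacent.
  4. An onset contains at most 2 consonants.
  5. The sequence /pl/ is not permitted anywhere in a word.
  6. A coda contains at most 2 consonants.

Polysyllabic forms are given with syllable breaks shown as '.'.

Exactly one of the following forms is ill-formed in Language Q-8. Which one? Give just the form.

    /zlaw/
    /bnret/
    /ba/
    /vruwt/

/zlaw/ — σ1 onset /zl/ (2→4 rises), coda /w/ ok → well-formed
/bnret/ — violates constraint 4: syllable 1 onset /bnr/ has 3 consonants (> 2) → ill-formed
/ba/ — σ1 onset /b/, coda /∅/ ok → well-formed
/vruwt/ — σ1 onset /vr/ (2→4 rises), coda /wt/ (2C) ok → well-formed

/bnret/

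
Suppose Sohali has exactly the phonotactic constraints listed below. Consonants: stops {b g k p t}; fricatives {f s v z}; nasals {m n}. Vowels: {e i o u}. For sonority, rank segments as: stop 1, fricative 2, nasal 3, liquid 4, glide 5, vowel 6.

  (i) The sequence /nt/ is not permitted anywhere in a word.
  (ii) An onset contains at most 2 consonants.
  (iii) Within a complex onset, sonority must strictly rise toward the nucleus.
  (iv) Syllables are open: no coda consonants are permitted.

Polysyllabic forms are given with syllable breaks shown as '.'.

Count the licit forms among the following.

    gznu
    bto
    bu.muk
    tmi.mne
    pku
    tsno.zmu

gznu — violates constraint (ii): syllable 1 onset /gzn/ has 3 consonants (> 2) → illicit
bto — violates constraint (iii): syllable 1 onset /bt/: /b/ (stop, 1) → /t/ (stop, 1) does not rise → illicit
bu.muk — violates constraint (iv): syllable 2 coda /k/ has 1 consonant (> 0) → illicit
tmi.mne — violates constraint (iii): syllable 2 onset /mn/: /m/ (nasal, 3) → /n/ (nasal, 3) does not rise → illicit
pku — violates constraint (iii): syllable 1 onset /pk/: /p/ (stop, 1) → /k/ (stop, 1) does not rise → illicit
tsno.zmu — violates constraint (ii): syllable 1 onset /tsn/ has 3 consonants (> 2) → illicit
No form is licit → 0.

0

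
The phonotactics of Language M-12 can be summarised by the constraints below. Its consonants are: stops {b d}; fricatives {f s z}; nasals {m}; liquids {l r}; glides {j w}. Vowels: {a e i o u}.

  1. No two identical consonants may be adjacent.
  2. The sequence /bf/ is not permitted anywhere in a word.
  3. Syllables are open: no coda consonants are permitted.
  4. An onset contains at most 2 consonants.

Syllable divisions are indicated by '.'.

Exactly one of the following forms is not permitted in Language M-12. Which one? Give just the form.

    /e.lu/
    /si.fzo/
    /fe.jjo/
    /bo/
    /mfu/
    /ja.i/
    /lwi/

/fe.jjo/

/e.lu/ — σ1 onset /∅/, coda /∅/ ok; σ2 onset /l/, coda /∅/ ok → permitted
/si.fzo/ — σ1 onset /s/, coda /∅/ ok; σ2 onset /fz/ (2C), coda /∅/ ok → permitted
/fe.jjo/ — violates constraint 1: adjacent identical consonants /jj/ → not permitted
/bo/ — σ1 onset /b/, coda /∅/ ok → permitted
/mfu/ — σ1 onset /mf/ (2C), coda /∅/ ok → permitted
/ja.i/ — σ1 onset /j/, coda /∅/ ok; σ2 onset /∅/, coda /∅/ ok → permitted
/lwi/ — σ1 onset /lw/ (2C), coda /∅/ ok → permitted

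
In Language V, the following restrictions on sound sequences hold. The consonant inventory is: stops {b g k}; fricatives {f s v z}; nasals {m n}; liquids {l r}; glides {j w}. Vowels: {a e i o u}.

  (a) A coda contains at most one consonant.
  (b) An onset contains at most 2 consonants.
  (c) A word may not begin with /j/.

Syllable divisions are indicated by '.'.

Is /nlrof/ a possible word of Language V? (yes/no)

/nlrof/ — violates constraint (b): syllable 1 onset /nlr/ has 3 consonants (> 2) → ill-formed

no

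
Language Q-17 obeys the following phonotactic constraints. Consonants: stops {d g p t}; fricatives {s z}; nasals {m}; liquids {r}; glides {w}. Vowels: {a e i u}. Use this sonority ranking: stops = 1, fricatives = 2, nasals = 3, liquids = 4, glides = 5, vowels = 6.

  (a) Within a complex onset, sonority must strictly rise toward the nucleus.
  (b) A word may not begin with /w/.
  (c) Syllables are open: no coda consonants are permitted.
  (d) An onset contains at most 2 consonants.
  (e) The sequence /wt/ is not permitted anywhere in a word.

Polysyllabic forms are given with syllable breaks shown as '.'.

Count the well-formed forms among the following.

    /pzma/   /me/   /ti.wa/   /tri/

/pzma/ — violates constraint (d): syllable 1 onset /pzm/ has 3 consonants (> 2) → ill-formed
/me/ — σ1 onset /m/, coda /∅/ ok → well-formed
/ti.wa/ — σ1 onset /t/, coda /∅/ ok; σ2 onset /w/, coda /∅/ ok → well-formed
/tri/ — σ1 onset /tr/ (1→4 rises), coda /∅/ ok → well-formed
Well-formed: /me/, /ti.wa/, /tri/ → 3.

3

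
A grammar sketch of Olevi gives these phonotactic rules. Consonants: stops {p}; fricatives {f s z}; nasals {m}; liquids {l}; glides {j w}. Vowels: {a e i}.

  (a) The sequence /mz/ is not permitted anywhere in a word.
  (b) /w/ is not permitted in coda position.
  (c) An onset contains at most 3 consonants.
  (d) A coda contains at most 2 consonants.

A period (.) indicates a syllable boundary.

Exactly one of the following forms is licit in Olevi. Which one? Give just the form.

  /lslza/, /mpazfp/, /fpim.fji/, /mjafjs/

/fpim.fji/

/lslza/ — violates constraint (c): syllable 1 onset /lslz/ has 4 consonants (> 3) → illicit
/mpazfp/ — violates constraint (d): syllable 1 coda /zfp/ has 3 consonants (> 2) → illicit
/fpim.fji/ — σ1 onset /fp/ (2C), coda /m/ ok; σ2 onset /fj/ (2C), coda /∅/ ok → licit
/mjafjs/ — violates constraint (d): syllable 1 coda /fjs/ has 3 consonants (> 2) → illicit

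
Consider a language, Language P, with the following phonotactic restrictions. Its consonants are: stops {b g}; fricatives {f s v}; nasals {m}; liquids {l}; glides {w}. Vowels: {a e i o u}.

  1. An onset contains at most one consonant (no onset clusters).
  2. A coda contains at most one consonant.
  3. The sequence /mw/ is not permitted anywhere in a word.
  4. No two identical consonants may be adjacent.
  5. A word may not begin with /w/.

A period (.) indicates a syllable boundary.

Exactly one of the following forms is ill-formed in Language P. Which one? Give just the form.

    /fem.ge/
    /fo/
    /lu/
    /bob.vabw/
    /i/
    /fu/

/bob.vabw/

/fem.ge/ — σ1 onset /f/, coda /m/ ok; σ2 onset /g/, coda /∅/ ok → well-formed
/fo/ — σ1 onset /f/, coda /∅/ ok → well-formed
/lu/ — σ1 onset /l/, coda /∅/ ok → well-formed
/bob.vabw/ — violates constraint 2: syllable 2 coda /bw/ has 2 consonants (> 1) → ill-formed
/i/ — σ1 onset /∅/, coda /∅/ ok → well-formed
/fu/ — σ1 onset /f/, coda /∅/ ok → well-formed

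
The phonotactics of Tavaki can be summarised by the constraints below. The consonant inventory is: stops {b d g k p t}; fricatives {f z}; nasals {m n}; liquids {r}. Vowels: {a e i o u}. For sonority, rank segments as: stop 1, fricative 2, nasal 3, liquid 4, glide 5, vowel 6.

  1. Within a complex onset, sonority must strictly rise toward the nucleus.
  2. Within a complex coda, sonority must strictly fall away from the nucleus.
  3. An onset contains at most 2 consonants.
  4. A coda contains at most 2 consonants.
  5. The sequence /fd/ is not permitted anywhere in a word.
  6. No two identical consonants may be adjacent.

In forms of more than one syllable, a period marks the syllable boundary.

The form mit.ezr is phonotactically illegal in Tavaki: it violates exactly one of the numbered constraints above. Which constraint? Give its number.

mit.ezr: syllable 2 coda /zr/: /z/ (fricative, 2) → /r/ (liquid, 4) does not fall.
This is a violation of constraint 2: "Within a complex coda, sonority must strictly fall away from the nucleus."
The remaining constraints (1, 3, 4, 5, 6) are satisfied.

2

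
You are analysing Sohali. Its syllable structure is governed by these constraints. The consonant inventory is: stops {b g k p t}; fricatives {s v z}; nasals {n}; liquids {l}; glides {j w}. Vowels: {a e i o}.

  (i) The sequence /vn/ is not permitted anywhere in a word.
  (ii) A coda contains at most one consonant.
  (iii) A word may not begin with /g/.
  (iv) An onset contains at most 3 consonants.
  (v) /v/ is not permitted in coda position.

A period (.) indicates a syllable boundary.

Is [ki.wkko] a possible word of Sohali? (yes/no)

yes

[ki.wkko] — σ1 onset /k/, coda /∅/ ok; σ2 onset /wkk/ (3C), coda /∅/ ok → permitted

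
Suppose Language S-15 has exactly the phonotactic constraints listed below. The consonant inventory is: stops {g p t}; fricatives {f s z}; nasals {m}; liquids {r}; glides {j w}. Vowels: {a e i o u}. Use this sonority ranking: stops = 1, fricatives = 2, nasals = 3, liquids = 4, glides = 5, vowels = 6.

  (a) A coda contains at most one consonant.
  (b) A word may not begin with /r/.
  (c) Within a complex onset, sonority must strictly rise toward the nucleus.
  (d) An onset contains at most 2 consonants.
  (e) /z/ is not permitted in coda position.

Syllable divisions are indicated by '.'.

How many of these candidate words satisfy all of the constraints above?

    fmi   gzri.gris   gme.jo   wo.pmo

3

fmi — σ1 onset /fm/ (2→3 rises), coda /∅/ ok → licit
gzri.gris — violates constraint (d): syllable 1 onset /gzr/ has 3 consonants (> 2) → illicit
gme.jo — σ1 onset /gm/ (1→3 rises), coda /∅/ ok; σ2 onset /j/, coda /∅/ ok → licit
wo.pmo — σ1 onset /w/, coda /∅/ ok; σ2 onset /pm/ (1→3 rises), coda /∅/ ok → licit
Licit: fmi, gme.jo, wo.pmo → 3.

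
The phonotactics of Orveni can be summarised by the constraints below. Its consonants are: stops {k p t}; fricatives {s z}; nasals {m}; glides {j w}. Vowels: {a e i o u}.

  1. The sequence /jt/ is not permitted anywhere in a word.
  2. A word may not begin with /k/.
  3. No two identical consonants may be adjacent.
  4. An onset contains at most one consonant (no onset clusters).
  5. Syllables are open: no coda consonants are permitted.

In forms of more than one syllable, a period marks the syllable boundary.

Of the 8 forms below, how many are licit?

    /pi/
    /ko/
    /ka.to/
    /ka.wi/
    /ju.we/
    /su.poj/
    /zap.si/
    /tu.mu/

/pi/ — σ1 onset /p/, coda /∅/ ok → licit
/ko/ — violates constraint 2: word begins with /k/ → illicit
/ka.to/ — violates constraint 2: word begins with /k/ → illicit
/ka.wi/ — violates constraint 2: word begins with /k/ → illicit
/ju.we/ — σ1 onset /j/, coda /∅/ ok; σ2 onset /w/, coda /∅/ ok → licit
/su.poj/ — violates constraint 5: syllable 2 coda /j/ has 1 consonant (> 0) → illicit
/zap.si/ — violates constraint 5: syllable 1 coda /p/ has 1 consonant (> 0) → illicit
/tu.mu/ — σ1 onset /t/, coda /∅/ ok; σ2 onset /m/, coda /∅/ ok → licit
Licit: /pi/, /ju.we/, /tu.mu/ → 3.

3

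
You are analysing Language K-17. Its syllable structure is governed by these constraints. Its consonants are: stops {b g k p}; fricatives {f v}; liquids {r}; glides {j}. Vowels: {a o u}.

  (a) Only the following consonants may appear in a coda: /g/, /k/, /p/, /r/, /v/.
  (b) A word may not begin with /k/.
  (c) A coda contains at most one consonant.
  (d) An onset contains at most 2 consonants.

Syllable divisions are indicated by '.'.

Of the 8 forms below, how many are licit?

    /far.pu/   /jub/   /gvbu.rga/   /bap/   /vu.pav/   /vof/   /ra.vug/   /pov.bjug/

5

/far.pu/ — σ1 onset /f/, coda /r/ ok; σ2 onset /p/, coda /∅/ ok → licit
/jub/ — violates constraint (a): syllable 1 coda contains /b/, which is not a licensed coda consonant → illicit
/gvbu.rga/ — violates constraint (d): syllable 1 onset /gvb/ has 3 consonants (> 2) → illicit
/bap/ — σ1 onset /b/, coda /p/ ok → licit
/vu.pav/ — σ1 onset /v/, coda /∅/ ok; σ2 onset /p/, coda /v/ ok → licit
/vof/ — violates constraint (a): syllable 1 coda contains /f/, which is not a licensed coda consonant → illicit
/ra.vug/ — σ1 onset /r/, coda /∅/ ok; σ2 onset /v/, coda /g/ ok → licit
/pov.bjug/ — σ1 onset /p/, coda /v/ ok; σ2 onset /bj/ (2C), coda /g/ ok → licit
Licit: /far.pu/, /bap/, /vu.pav/, /ra.vug/, /pov.bjug/ → 5.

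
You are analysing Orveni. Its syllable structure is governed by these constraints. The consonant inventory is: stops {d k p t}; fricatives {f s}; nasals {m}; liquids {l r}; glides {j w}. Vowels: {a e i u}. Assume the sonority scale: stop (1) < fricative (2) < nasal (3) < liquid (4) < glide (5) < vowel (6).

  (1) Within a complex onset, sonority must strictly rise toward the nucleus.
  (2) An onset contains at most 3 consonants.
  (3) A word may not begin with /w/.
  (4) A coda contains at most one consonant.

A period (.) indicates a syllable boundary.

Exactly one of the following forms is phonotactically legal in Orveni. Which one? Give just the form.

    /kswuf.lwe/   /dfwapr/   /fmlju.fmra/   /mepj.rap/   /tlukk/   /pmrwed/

/kswuf.lwe/

/kswuf.lwe/ — σ1 onset /ksw/ (1→2→5 rises), coda /f/ ok; σ2 onset /lw/ (4→5 rises), coda /∅/ ok → phonotactically legal
/dfwapr/ — violates constraint 4: syllable 1 coda /pr/ has 2 consonants (> 1) → phonotactically illegal
/fmlju.fmra/ — violates constraint 2: syllable 1 onset /fmlj/ has 4 consonants (> 3) → phonotactically illegal
/mepj.rap/ — violates constraint 4: syllable 1 coda /pj/ has 2 consonants (> 1) → phonotactically illegal
/tlukk/ — violates constraint 4: syllable 1 coda /kk/ has 2 consonants (> 1) → phonotactically illegal
/pmrwed/ — violates constraint 2: syllable 1 onset /pmrw/ has 4 consonants (> 3) → phonotactically illegal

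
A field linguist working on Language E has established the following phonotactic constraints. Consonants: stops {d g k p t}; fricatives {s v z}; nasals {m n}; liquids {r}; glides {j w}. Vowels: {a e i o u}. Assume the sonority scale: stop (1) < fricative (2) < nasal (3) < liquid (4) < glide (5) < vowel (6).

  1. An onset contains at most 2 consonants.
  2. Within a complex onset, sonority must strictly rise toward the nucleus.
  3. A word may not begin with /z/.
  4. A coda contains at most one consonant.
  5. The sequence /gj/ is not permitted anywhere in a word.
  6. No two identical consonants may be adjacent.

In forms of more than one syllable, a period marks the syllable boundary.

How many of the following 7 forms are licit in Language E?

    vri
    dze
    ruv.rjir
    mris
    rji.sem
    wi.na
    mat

7

vri — σ1 onset /vr/ (2→4 rises), coda /∅/ ok → licit
dze — σ1 onset /dz/ (1→2 rises), coda /∅/ ok → licit
ruv.rjir — σ1 onset /r/, coda /v/ ok; σ2 onset /rj/ (4→5 rises), coda /r/ ok → licit
mris — σ1 onset /mr/ (3→4 rises), coda /s/ ok → licit
rji.sem — σ1 onset /rj/ (4→5 rises), coda /∅/ ok; σ2 onset /s/, coda /m/ ok → licit
wi.na — σ1 onset /w/, coda /∅/ ok; σ2 onset /n/, coda /∅/ ok → licit
mat — σ1 onset /m/, coda /t/ ok → licit
Licit: vri, dze, ruv.rjir, mris, rji.sem, wi.na, mat → 7.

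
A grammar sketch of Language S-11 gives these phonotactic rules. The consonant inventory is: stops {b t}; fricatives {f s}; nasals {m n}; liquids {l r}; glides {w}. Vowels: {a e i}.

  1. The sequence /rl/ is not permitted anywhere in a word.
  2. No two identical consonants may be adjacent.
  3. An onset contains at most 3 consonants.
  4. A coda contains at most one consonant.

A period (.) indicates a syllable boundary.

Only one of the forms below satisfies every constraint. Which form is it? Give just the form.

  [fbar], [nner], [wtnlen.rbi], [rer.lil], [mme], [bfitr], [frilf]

[fbar] — σ1 onset /fb/ (2C), coda /r/ ok → permitted
[nner] — violates constraint 2: adjacent identical consonants /nn/ → not permitted
[wtnlen.rbi] — violates constraint 3: syllable 1 onset /wtnl/ has 4 consonants (> 3) → not permitted
[rer.lil] — violates constraint 1: contains banned sequence /rl/ → not permitted
[mme] — violates constraint 2: adjacent identical consonants /mm/ → not permitted
[bfitr] — violates constraint 4: syllable 1 coda /tr/ has 2 consonants (> 1) → not permitted
[frilf] — violates constraint 4: syllable 1 coda /lf/ has 2 consonants (> 1) → not permitted

[fbar]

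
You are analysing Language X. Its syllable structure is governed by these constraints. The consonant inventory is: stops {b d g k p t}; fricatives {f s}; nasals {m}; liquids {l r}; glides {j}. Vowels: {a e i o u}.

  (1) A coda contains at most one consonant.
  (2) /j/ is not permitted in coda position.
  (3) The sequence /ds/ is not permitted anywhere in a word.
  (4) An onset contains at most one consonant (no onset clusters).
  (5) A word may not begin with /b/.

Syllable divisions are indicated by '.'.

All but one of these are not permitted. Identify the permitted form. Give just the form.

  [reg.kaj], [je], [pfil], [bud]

[reg.kaj] — violates constraint 2: syllable 2 coda contains /j/ → not permitted
[je] — σ1 onset /j/, coda /∅/ ok → permitted
[pfil] — violates constraint 4: syllable 1 onset /pf/ has 2 consonants (> 1) → not permitted
[bud] — violates constraint 5: word begins with /b/ → not permitted

[je]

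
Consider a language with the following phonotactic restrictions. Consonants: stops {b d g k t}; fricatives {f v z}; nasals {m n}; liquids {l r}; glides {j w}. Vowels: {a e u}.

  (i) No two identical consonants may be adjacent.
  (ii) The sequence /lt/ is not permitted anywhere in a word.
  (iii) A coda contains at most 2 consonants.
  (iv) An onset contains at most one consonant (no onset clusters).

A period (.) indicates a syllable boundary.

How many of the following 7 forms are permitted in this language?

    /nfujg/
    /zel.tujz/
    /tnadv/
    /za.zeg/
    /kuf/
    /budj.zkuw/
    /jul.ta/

2

/nfujg/ — violates constraint (iv): syllable 1 onset /nf/ has 2 consonants (> 1) → not permitted
/zel.tujz/ — violates constraint (ii): contains banned sequence /lt/ → not permitted
/tnadv/ — violates constraint (iv): syllable 1 onset /tn/ has 2 consonants (> 1) → not permitted
/za.zeg/ — σ1 onset /z/, coda /∅/ ok; σ2 onset /z/, coda /g/ ok → permitted
/kuf/ — σ1 onset /k/, coda /f/ ok → permitted
/budj.zkuw/ — violates constraint (iv): syllable 2 onset /zk/ has 2 consonants (> 1) → not permitted
/jul.ta/ — violates constraint (ii): contains banned sequence /lt/ → not permitted
Permitted: /za.zeg/, /kuf/ → 2.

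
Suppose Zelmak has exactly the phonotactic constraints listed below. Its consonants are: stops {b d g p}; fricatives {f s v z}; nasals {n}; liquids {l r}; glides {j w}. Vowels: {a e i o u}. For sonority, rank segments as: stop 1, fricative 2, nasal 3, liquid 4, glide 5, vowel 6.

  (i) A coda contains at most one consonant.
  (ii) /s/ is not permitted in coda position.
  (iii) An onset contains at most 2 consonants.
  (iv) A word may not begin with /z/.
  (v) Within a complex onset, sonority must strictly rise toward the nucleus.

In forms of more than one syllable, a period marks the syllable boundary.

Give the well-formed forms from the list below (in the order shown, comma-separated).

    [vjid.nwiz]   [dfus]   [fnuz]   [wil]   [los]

[vjid.nwiz] — σ1 onset /vj/ (2→5 rises), coda /d/ ok; σ2 onset /nw/ (3→5 rises), coda /z/ ok → well-formed
[dfus] — violates constraint (ii): syllable 1 coda contains /s/ → ill-formed
[fnuz] — σ1 onset /fn/ (2→3 rises), coda /z/ ok → well-formed
[wil] — σ1 onset /w/, coda /l/ ok → well-formed
[los] — violates constraint (ii): syllable 1 coda contains /s/ → ill-formed

[vjid.nwiz], [fnuz], [wil]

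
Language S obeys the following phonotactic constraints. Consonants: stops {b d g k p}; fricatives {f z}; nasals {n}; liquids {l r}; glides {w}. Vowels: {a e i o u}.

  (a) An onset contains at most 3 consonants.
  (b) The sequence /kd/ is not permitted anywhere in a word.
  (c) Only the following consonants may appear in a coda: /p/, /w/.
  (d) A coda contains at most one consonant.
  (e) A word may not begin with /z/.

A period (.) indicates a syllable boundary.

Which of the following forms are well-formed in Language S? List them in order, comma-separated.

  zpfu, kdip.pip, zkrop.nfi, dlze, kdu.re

zpfu — violates constraint (e): word begins with /z/ → ill-formed
kdip.pip — violates constraint (b): contains banned sequence /kd/ → ill-formed
zkrop.nfi — violates constraint (e): word begins with /z/ → ill-formed
dlze — σ1 onset /dlz/ (3C), coda /∅/ ok → well-formed
kdu.re — violates constraint (b): contains banned sequence /kd/ → ill-formed

dlze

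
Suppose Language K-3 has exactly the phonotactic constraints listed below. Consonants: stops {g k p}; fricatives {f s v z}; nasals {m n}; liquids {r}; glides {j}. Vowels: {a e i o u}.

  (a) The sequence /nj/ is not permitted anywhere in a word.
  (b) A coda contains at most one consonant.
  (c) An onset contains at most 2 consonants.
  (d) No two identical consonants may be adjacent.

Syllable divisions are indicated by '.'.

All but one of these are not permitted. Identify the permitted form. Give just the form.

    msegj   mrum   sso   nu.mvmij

msegj — violates constraint (b): syllable 1 coda /gj/ has 2 consonants (> 1) → not permitted
mrum — σ1 onset /mr/ (2C), coda /m/ ok → permitted
sso — violates constraint (d): adjacent identical consonants /ss/ → not permitted
nu.mvmij — violates constraint (c): syllable 2 onset /mvm/ has 3 consonants (> 2) → not permitted

mrum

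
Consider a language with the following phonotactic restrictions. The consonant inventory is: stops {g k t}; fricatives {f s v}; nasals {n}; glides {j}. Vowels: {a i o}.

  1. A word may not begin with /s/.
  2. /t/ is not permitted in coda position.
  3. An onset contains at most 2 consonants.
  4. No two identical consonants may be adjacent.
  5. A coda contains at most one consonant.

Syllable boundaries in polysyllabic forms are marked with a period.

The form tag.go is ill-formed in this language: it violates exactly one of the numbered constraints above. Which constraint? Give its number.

4

tag.go: adjacent identical consonants /gg/.
This is a violation of constraint 4: "No two identical consonants may be adjacent."
The remaining constraints (1, 2, 3, 5) are satisfied.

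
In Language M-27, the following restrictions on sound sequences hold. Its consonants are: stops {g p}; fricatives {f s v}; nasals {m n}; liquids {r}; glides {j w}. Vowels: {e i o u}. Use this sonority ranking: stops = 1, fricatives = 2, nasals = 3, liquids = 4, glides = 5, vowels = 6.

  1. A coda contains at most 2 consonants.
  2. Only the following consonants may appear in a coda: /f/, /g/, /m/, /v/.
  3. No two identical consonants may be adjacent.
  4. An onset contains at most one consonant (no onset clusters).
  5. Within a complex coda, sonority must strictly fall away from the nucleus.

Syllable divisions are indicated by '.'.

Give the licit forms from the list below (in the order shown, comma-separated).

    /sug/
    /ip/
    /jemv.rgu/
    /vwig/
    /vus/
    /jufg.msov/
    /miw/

/sug/

/sug/ — σ1 onset /s/, coda /g/ ok → licit
/ip/ — violates constraint 2: syllable 1 coda contains /p/, which is not a licensed coda consonant → illicit
/jemv.rgu/ — violates constraint 4: syllable 2 onset /rg/ has 2 consonants (> 1) → illicit
/vwig/ — violates constraint 4: syllable 1 onset /vw/ has 2 consonants (> 1) → illicit
/vus/ — violates constraint 2: syllable 1 coda contains /s/, which is not a licensed coda consonant → illicit
/jufg.msov/ — violates constraint 4: syllable 2 onset /ms/ has 2 consonants (> 1) → illicit
/miw/ — violates constraint 2: syllable 1 coda contains /w/, which is not a licensed coda consonant → illicit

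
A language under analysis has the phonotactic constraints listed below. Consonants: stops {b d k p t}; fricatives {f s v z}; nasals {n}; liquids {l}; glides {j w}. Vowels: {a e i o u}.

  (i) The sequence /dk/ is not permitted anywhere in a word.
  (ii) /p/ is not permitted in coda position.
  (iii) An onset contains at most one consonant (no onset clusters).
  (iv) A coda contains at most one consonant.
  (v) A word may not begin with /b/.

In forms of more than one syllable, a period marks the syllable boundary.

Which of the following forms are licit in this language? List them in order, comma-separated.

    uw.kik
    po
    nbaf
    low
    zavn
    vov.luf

uw.kik, po, low, vov.luf

uw.kik — σ1 onset /∅/, coda /w/ ok; σ2 onset /k/, coda /k/ ok → licit
po — σ1 onset /p/, coda /∅/ ok → licit
nbaf — violates constraint (iii): syllable 1 onset /nb/ has 2 consonants (> 1) → illicit
low — σ1 onset /l/, coda /w/ ok → licit
zavn — violates constraint (iv): syllable 1 coda /vn/ has 2 consonants (> 1) → illicit
vov.luf — σ1 onset /v/, coda /v/ ok; σ2 onset /l/, coda /f/ ok → licit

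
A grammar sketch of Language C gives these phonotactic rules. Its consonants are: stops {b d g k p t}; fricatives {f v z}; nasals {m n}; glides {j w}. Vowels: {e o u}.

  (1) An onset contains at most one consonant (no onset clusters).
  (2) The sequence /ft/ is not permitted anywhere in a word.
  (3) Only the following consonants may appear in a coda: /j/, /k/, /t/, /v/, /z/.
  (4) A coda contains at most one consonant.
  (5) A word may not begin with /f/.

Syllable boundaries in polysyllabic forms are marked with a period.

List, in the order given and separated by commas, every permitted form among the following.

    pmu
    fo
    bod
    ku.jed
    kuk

kuk

pmu — violates constraint 1: syllable 1 onset /pm/ has 2 consonants (> 1) → not permitted
fo — violates constraint 5: word begins with /f/ → not permitted
bod — violates constraint 3: syllable 1 coda contains /d/, which is not a licensed coda consonant → not permitted
ku.jed — violates constraint 3: syllable 2 coda contains /d/, which is not a licensed coda consonant → not permitted
kuk — σ1 onset /k/, coda /k/ ok → permitted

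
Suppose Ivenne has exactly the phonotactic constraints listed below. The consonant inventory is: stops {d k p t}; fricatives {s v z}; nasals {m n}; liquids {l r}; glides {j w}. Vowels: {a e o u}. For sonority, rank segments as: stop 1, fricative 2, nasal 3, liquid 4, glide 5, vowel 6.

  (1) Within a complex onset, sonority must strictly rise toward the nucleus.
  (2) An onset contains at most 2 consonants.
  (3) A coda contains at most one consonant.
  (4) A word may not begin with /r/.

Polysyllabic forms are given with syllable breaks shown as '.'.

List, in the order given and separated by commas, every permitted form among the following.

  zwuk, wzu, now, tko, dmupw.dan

zwuk — σ1 onset /zw/ (2→5 rises), coda /k/ ok → permitted
wzu — violates constraint 1: syllable 1 onset /wz/: /w/ (glide, 5) → /z/ (fricative, 2) does not rise → not permitted
now — σ1 onset /n/, coda /w/ ok → permitted
tko — violates constraint 1: syllable 1 onset /tk/: /t/ (stop, 1) → /k/ (stop, 1) does not rise → not permitted
dmupw.dan — violates constraint 3: syllable 1 coda /pw/ has 2 consonants (> 1) → not permitted

zwuk, now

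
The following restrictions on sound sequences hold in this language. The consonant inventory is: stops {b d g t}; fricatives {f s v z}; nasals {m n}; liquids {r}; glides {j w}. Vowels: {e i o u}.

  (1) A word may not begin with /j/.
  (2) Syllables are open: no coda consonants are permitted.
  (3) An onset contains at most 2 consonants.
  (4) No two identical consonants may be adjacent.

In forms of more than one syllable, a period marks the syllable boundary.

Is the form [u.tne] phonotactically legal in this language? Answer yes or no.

[u.tne] — σ1 onset /∅/, coda /∅/ ok; σ2 onset /tn/ (2C), coda /∅/ ok → phonotactically legal

yes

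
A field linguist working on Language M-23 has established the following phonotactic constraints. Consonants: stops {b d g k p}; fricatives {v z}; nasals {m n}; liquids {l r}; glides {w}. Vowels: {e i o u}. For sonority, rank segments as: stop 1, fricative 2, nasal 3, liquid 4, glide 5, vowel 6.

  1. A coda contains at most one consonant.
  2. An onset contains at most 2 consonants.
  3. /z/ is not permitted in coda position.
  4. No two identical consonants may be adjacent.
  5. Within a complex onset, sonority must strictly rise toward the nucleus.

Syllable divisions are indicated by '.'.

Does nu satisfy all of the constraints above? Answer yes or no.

nu — σ1 onset /n/, coda /∅/ ok → phonotactically legal

yes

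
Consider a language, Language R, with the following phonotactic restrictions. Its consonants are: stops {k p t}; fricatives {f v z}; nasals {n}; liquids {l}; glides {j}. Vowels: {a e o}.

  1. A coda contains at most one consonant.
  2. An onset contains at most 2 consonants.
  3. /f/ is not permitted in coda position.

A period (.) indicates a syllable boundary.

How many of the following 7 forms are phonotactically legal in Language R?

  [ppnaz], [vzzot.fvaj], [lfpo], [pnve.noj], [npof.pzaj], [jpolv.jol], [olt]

[ppnaz] — violates constraint 2: syllable 1 onset /ppn/ has 3 consonants (> 2) → phonotactically illegal
[vzzot.fvaj] — violates constraint 2: syllable 1 onset /vzz/ has 3 consonants (> 2) → phonotactically illegal
[lfpo] — violates constraint 2: syllable 1 onset /lfp/ has 3 consonants (> 2) → phonotactically illegal
[pnve.noj] — violates constraint 2: syllable 1 onset /pnv/ has 3 consonants (> 2) → phonotactically illegal
[npof.pzaj] — violates constraint 3: syllable 1 coda contains /f/ → phonotactically illegal
[jpolv.jol] — violates constraint 1: syllable 1 coda /lv/ has 2 consonants (> 1) → phonotactically illegal
[olt] — violates constraint 1: syllable 1 coda /lt/ has 2 consonants (> 1) → phonotactically illegal
No form is phonotactically legal → 0.

0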